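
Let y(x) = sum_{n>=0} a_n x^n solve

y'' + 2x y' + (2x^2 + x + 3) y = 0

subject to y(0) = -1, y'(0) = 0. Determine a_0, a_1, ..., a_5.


Ansatz: y(x) = sum_{n>=0} a_n x^n, so y'(x) = sum_{n>=1} n a_n x^(n-1) and y''(x) = sum_{n>=2} n(n-1) a_n x^(n-2).
Substitute into P(x) y'' + Q(x) y' + R(x) y = 0 with P(x) = 1, Q(x) = 2x, R(x) = 2x^2 + x + 3, and match powers of x.
Initial conditions: a_0 = -1, a_1 = 0.
Setting the coefficient of each power of x to zero and solving order by order (substituting the coefficients already found):
  x^0: 2 a_2 + 3 a_0 = 0  ->  2 a_2 = -3 a_0 = 3  ->  a_2 = 3/2
  x^1: 6 a_3 + 5 a_1 + a_0 = 0  ->  6 a_3 = -5 a_1 - a_0 = 1  ->  a_3 = 1/6
  x^2: 12 a_4 + 7 a_2 + a_1 + 2 a_0 = 0  ->  12 a_4 = -7 a_2 - a_1 - 2 a_0 = -17/2  ->  a_4 = -17/24
  x^3: 20 a_5 + 9 a_3 + a_2 + 2 a_1 = 0  ->  20 a_5 = -9 a_3 - a_2 - 2 a_1 = -3  ->  a_5 = -3/20
Truncated series: y(x) = -1 + (3/2) x^2 + (1/6) x^3 - (17/24) x^4 - (3/20) x^5 + O(x^6).

a_0 = -1; a_1 = 0; a_2 = 3/2; a_3 = 1/6; a_4 = -17/24; a_5 = -3/20


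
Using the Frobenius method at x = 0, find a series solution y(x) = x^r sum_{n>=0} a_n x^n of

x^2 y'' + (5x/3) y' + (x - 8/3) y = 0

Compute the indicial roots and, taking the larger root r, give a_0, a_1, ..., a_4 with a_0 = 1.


Write in Frobenius form y'' + (p(x)/x) y' + (q(x)/x^2) y = 0:
  p(x) = 5/3,  q(x) = x - 8/3.
Indicial equation: r(r-1) + (5/3) r + (-8/3) = 0 -> roots r_1 = 4/3, r_2 = -2.
Take r = r_1 = 4/3. Let y(x) = x^r sum_{n>=0} a_n x^n with a_0 = 1.
Substitute y = x^r sum a_n x^n and match x^{r+n}. The recurrence is
  D(n) a_n + 1 a_{n-1} = 0,  where D(n) = (r+n)(r+n-1) + (5/3)(r+n) + (-8/3).
  a_n = -1 / D(n) * a_{n-1}.
Since the indicial polynomial factors as (r - r_1)(r - r_2), D(n) = (r_1 + n - r_1)(r_1 + n - r_2) = n(n + 10/3).
Evaluating step by step (a_0 = 1):
  n = 1: D(1) = 1(1 + 10/3) = 13/3; numerator = -1(1) = -1; a_1 = (-1)/(13/3) = -3/13
  n = 2: D(2) = 2(2 + 10/3) = 32/3; numerator = -1(-3/13) = 3/13; a_2 = (3/13)/(32/3) = 9/416
  n = 3: D(3) = 3(3 + 10/3) = 19; numerator = -1(9/416) = -9/416; a_3 = (-9/416)/(19) = -9/7904
  n = 4: D(4) = 4(4 + 10/3) = 88/3; numerator = -1(-9/7904) = 9/7904; a_4 = (9/7904)/(88/3) = 27/695552

r = 4/3; a_0 = 1; a_1 = -3/13; a_2 = 9/416; a_3 = -9/7904; a_4 = 27/695552


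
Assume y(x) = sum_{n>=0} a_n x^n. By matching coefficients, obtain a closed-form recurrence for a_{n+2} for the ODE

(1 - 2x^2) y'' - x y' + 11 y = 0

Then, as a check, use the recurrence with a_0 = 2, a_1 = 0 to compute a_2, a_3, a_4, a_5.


Substitute y = sum_n a_n x^n.
(1 - 2 x^2) y'' contributes (n+2)(n+1) a_{n+2} - 2 n(n-1) a_n at x^n.
-x y'(x) contributes -n a_n at x^n.
11 y(x) contributes 11 a_n at x^n.
Matching x^n: (n+2)(n+1) a_{n+2} + (-2 n(n-1) - n + 11) a_n = 0.
Thus a_{n+2} = (2 n(n-1) + n - 11) / ((n+1)(n+2)) * a_n.

Check with a_0 = 2, a_1 = 0 (apply the recurrence for n = 0, 1, 2, 3): a_0 = 2, a_1 = 0, a_2 = -11, a_3 = 0, a_4 = 55/12, a_5 = 0.

a_(n+2) = (2 n(n-1) + n - 11) / ((n+1)(n+2)) * a_n; check: a_0 = 2, a_1 = 0, a_2 = -11, a_3 = 0, a_4 = 55/12, a_5 = 0


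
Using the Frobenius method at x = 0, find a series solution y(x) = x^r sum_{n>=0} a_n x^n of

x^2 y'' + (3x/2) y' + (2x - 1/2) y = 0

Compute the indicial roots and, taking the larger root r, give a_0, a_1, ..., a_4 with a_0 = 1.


Write in Frobenius form y'' + (p(x)/x) y' + (q(x)/x^2) y = 0:
  p(x) = 3/2,  q(x) = 2x - 1/2.
Indicial equation: r(r-1) + (3/2) r + (-1/2) = 0 -> roots r_1 = 1/2, r_2 = -1.
Take r = r_1 = 1/2. Let y(x) = x^r sum_{n>=0} a_n x^n with a_0 = 1.
Substitute y = x^r sum a_n x^n and match x^{r+n}. The recurrence is
  D(n) a_n + 2 a_{n-1} = 0,  where D(n) = (r+n)(r+n-1) + (3/2)(r+n) + (-1/2).
  a_n = -2 / D(n) * a_{n-1}.
Since the indicial polynomial factors as (r - r_1)(r - r_2), D(n) = (r_1 + n - r_1)(r_1 + n - r_2) = n(n + 3/2).
Evaluating step by step (a_0 = 1):
  n = 1: D(1) = 1(1 + 3/2) = 5/2; numerator = -2(1) = -2; a_1 = (-2)/(5/2) = -4/5
  n = 2: D(2) = 2(2 + 3/2) = 7; numerator = -2(-4/5) = 8/5; a_2 = (8/5)/(7) = 8/35
  n = 3: D(3) = 3(3 + 3/2) = 27/2; numerator = -2(8/35) = -16/35; a_3 = (-16/35)/(27/2) = -32/945
  n = 4: D(4) = 4(4 + 3/2) = 22; numerator = -2(-32/945) = 64/945; a_4 = (64/945)/(22) = 32/10395

r = 1/2; a_0 = 1; a_1 = -4/5; a_2 = 8/35; a_3 = -32/945; a_4 = 32/10395


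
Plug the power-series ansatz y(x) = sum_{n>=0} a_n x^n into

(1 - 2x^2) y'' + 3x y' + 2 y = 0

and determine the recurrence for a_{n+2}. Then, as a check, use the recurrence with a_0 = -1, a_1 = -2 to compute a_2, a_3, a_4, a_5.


Substitute y = sum_n a_n x^n.
(1 - 2 x^2) y'' contributes (n+2)(n+1) a_{n+2} - 2 n(n-1) a_n at x^n.
3 x y'(x) contributes 3 n a_n at x^n.
2 y(x) contributes 2 a_n at x^n.
Matching x^n: (n+2)(n+1) a_{n+2} + (-2 n(n-1) + 3 n + 2) a_n = 0.
Thus a_{n+2} = (2 n(n-1) - 3 n - 2) / ((n+1)(n+2)) * a_n.

Check with a_0 = -1, a_1 = -2 (apply the recurrence for n = 0, 1, 2, 3): a_0 = -1, a_1 = -2, a_2 = 1, a_3 = 5/3, a_4 = -1/3, a_5 = 1/12.

a_(n+2) = (2 n(n-1) - 3 n - 2) / ((n+1)(n+2)) * a_n; check: a_0 = -1, a_1 = -2, a_2 = 1, a_3 = 5/3, a_4 = -1/3, a_5 = 1/12


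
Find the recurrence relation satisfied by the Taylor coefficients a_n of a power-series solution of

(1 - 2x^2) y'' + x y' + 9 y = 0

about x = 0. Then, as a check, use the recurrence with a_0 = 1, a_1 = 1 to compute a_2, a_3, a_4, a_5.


Substitute y = sum_n a_n x^n.
(1 - 2 x^2) y'' contributes (n+2)(n+1) a_{n+2} - 2 n(n-1) a_n at x^n.
x y'(x) contributes n a_n at x^n.
9 y(x) contributes 9 a_n at x^n.
Matching x^n: (n+2)(n+1) a_{n+2} + (-2 n(n-1) + n + 9) a_n = 0.
Thus a_{n+2} = (2 n(n-1) - n - 9) / ((n+1)(n+2)) * a_n.

Check with a_0 = 1, a_1 = 1 (apply the recurrence for n = 0, 1, 2, 3): a_0 = 1, a_1 = 1, a_2 = -9/2, a_3 = -5/3, a_4 = 21/8, a_5 = 0.

a_(n+2) = (2 n(n-1) - n - 9) / ((n+1)(n+2)) * a_n; check: a_0 = 1, a_1 = 1, a_2 = -9/2, a_3 = -5/3, a_4 = 21/8, a_5 = 0


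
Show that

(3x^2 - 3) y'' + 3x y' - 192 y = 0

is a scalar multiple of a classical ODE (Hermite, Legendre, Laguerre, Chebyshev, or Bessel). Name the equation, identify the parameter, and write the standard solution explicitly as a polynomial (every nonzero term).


All three coefficients share the factor -3; dividing through by -3 gives  (1 - x^2) y'' - x y' + 64 y = 0.
This matches the Chebyshev equation (1 - x^2) y'' - x y' + n^2 y = 0 (note the -x y' term, not -2x y') with n^2 = 64, so n = 8; the polynomial solution is T_8(x).
With y = sum_k a_k x^k, matching x^k gives (k+2)(k+1) a_{k+2} = (k^2 - n^2) a_k = (k - 8)(k + 8) a_k. The right side vanishes at k = 8, so the series with the parity of 8 terminates at degree 8.
Standard normalization: leading coefficient of T_n is 2^(n-1), so a_8 = 2^7 = 128. Work downward with a_k = (k+1)(k+2) a_{k+2} / ((k - 8)(k + 8)):
  a_6 = (7)(8)(128) / ((6 - 8)(6 + 8)) = 7168/(-28) = -256
  a_4 = (5)(6)(-256) / ((4 - 8)(4 + 8)) = -7680/(-48) = 160
  a_2 = (3)(4)(160) / ((2 - 8)(2 + 8)) = 1920/(-60) = -32
  a_0 = (1)(2)(-32) / ((0 - 8)(0 + 8)) = -64/(-64) = 1
Hence T_8(x) = 128 x^8 - 256 x^6 + 160 x^4 - 32 x^2 + 1.

T_8(x); series = 128 x^8 - 256 x^6 + 160 x^4 - 32 x^2 + 1


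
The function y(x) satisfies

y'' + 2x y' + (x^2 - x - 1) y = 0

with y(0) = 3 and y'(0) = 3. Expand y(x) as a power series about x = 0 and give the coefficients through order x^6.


Ansatz: y(x) = sum_{n>=0} a_n x^n, so y'(x) = sum_{n>=1} n a_n x^(n-1) and y''(x) = sum_{n>=2} n(n-1) a_n x^(n-2).
Substitute into P(x) y'' + Q(x) y' + R(x) y = 0 with P(x) = 1, Q(x) = 2x, R(x) = x^2 - x - 1, and match powers of x.
Initial conditions: a_0 = 3, a_1 = 3.
Setting the coefficient of each power of x to zero and solving order by order (substituting the coefficients already found):
  x^0: 2 a_2 - a_0 = 0  ->  2 a_2 = a_0 = 3  ->  a_2 = 3/2
  x^1: 6 a_3 + a_1 - a_0 = 0  ->  6 a_3 = -a_1 + a_0 = 0  ->  a_3 = 0
  x^2: 12 a_4 + 3 a_2 - a_1 + a_0 = 0  ->  12 a_4 = -3 a_2 + a_1 - a_0 = -9/2  ->  a_4 = -3/8
  x^3: 20 a_5 + 5 a_3 - a_2 + a_1 = 0  ->  20 a_5 = -5 a_3 + a_2 - a_1 = -3/2  ->  a_5 = -3/40
  x^4: 30 a_6 + 7 a_4 - a_3 + a_2 = 0  ->  30 a_6 = -7 a_4 + a_3 - a_2 = 9/8  ->  a_6 = 3/80
Truncated series: y(x) = 3 + 3 x + (3/2) x^2 - (3/8) x^4 - (3/40) x^5 + (3/80) x^6 + O(x^7).

a_0 = 3; a_1 = 3; a_2 = 3/2; a_3 = 0; a_4 = -3/8; a_5 = -3/40; a_6 = 3/80


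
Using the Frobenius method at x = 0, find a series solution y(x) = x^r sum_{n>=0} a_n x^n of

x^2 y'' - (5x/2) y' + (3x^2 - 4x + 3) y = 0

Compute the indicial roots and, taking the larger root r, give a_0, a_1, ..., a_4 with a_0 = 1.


Write in Frobenius form y'' + (p(x)/x) y' + (q(x)/x^2) y = 0:
  p(x) = -5/2,  q(x) = 3x^2 - 4x + 3.
Indicial equation: r(r-1) + (-5/2) r + (3) = 0 -> roots r_1 = 2, r_2 = 3/2.
Take r = r_1 = 2. Let y(x) = x^r sum_{n>=0} a_n x^n with a_0 = 1.
Substitute y = x^r sum a_n x^n and match x^{r+n}. The recurrence is
  D(n) a_n - 4 a_{n-1} + 3 a_{n-2} = 0,  where D(n) = (r+n)(r+n-1) + (-5/2)(r+n) + (3).
  a_n = [4 a_{n-1} - 3 a_{n-2}] / D(n).
Since the indicial polynomial factors as (r - r_1)(r - r_2), D(n) = (r_1 + n - r_1)(r_1 + n - r_2) = n(n + 1/2).
Evaluating step by step (a_0 = 1):
  n = 1: D(1) = 1(1 + 1/2) = 3/2; numerator = 4(1) = 4; a_1 = (4)/(3/2) = 8/3
  n = 2: D(2) = 2(2 + 1/2) = 5; numerator = 4(8/3) - 3(1) = 23/3; a_2 = (23/3)/(5) = 23/15
  n = 3: D(3) = 3(3 + 1/2) = 21/2; numerator = 4(23/15) - 3(8/3) = -28/15; a_3 = (-28/15)/(21/2) = -8/45
  n = 4: D(4) = 4(4 + 1/2) = 18; numerator = 4(-8/45) - 3(23/15) = -239/45; a_4 = (-239/45)/(18) = -239/810

r = 2; a_0 = 1; a_1 = 8/3; a_2 = 23/15; a_3 = -8/45; a_4 = -239/810


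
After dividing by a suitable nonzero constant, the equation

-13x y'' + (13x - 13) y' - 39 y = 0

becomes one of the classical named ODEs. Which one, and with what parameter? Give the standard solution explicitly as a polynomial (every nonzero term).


All three coefficients share the factor -13; dividing through by -13 gives  x y'' + (1 - x) y' + 3 y = 0.
This matches the Laguerre equation x y'' + (1 - x) y' + n y = 0 with n = 3; the polynomial solution is L_3(x).
With y = sum_k a_k x^k, matching x^k gives (k+1)k a_{k+1} + (k+1) a_{k+1} - k a_k + n a_k = 0, i.e. (k+1)^2 a_{k+1} = (k - n) a_k = (k - 3) a_k. The right side vanishes at k = 3, so the series terminates at degree 3.
Standard normalization L_n(0) = 1 gives a_0 = 1. Work upward with a_{k+1} = (k - 3) a_k / (k+1)^2:
  a_1 = (0 - 3)(1) / 1^2 = -3/1 = -3
  a_2 = (1 - 3)(-3) / 2^2 = 6/4 = 3/2
  a_3 = (2 - 3)(3/2) / 3^2 = (-3/2)/9 = -1/6
Hence L_3(x) = -x^3/6 + 3 x^2/2 - 3 x + 1.

L_3(x); series = -x^3/6 + 3 x^2/2 - 3 x + 1


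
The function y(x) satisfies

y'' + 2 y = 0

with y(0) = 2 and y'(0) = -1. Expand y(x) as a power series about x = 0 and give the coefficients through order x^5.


Ansatz: y(x) = sum_{n>=0} a_n x^n, so y'(x) = sum_{n>=1} n a_n x^(n-1) and y''(x) = sum_{n>=2} n(n-1) a_n x^(n-2).
Substitute into P(x) y'' + Q(x) y' + R(x) y = 0 with P(x) = 1, Q(x) = 0, R(x) = 2, and match powers of x.
Initial conditions: a_0 = 2, a_1 = -1.
Setting the coefficient of each power of x to zero and solving order by order (substituting the coefficients already found):
  x^0: 2 a_2 + 2 a_0 = 0  ->  2 a_2 = -2 a_0 = -4  ->  a_2 = -2
  x^1: 6 a_3 + 2 a_1 = 0  ->  6 a_3 = -2 a_1 = 2  ->  a_3 = 1/3
  x^2: 12 a_4 + 2 a_2 = 0  ->  12 a_4 = -2 a_2 = 4  ->  a_4 = 1/3
  x^3: 20 a_5 + 2 a_3 = 0  ->  20 a_5 = -2 a_3 = -2/3  ->  a_5 = -1/30
Truncated series: y(x) = 2 - x - 2 x^2 + (1/3) x^3 + (1/3) x^4 - (1/30) x^5 + O(x^6).

a_0 = 2; a_1 = -1; a_2 = -2; a_3 = 1/3; a_4 = 1/3; a_5 = -1/30


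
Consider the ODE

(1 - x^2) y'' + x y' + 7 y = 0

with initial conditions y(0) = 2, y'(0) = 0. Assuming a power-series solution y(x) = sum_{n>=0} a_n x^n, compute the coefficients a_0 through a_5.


Ansatz: y(x) = sum_{n>=0} a_n x^n, so y'(x) = sum_{n>=1} n a_n x^(n-1) and y''(x) = sum_{n>=2} n(n-1) a_n x^(n-2).
Substitute into P(x) y'' + Q(x) y' + R(x) y = 0 with P(x) = 1 - x^2, Q(x) = x, R(x) = 7, and match powers of x.
Initial conditions: a_0 = 2, a_1 = 0.
Setting the coefficient of each power of x to zero and solving order by order (substituting the coefficients already found):
  x^0: 2 a_2 + 7 a_0 = 0  ->  2 a_2 = -7 a_0 = -14  ->  a_2 = -7
  x^1: 6 a_3 + 8 a_1 = 0  ->  6 a_3 = -8 a_1 = 0  ->  a_3 = 0
  x^2: 12 a_4 + 7 a_2 = 0  ->  12 a_4 = -7 a_2 = 49  ->  a_4 = 49/12
  x^3: 20 a_5 + 4 a_3 = 0  ->  20 a_5 = -4 a_3 = 0  ->  a_5 = 0
Truncated series: y(x) = 2 - 7 x^2 + (49/12) x^4 + O(x^6).

a_0 = 2; a_1 = 0; a_2 = -7; a_3 = 0; a_4 = 49/12; a_5 = 0


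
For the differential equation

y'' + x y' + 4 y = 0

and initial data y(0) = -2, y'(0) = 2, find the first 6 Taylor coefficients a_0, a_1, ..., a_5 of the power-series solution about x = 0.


Ansatz: y(x) = sum_{n>=0} a_n x^n, so y'(x) = sum_{n>=1} n a_n x^(n-1) and y''(x) = sum_{n>=2} n(n-1) a_n x^(n-2).
Substitute into P(x) y'' + Q(x) y' + R(x) y = 0 with P(x) = 1, Q(x) = x, R(x) = 4, and match powers of x.
Initial conditions: a_0 = -2, a_1 = 2.
Setting the coefficient of each power of x to zero and solving order by order (substituting the coefficients already found):
  x^0: 2 a_2 + 4 a_0 = 0  ->  2 a_2 = -4 a_0 = 8  ->  a_2 = 4
  x^1: 6 a_3 + 5 a_1 = 0  ->  6 a_3 = -5 a_1 = -10  ->  a_3 = -5/3
  x^2: 12 a_4 + 6 a_2 = 0  ->  12 a_4 = -6 a_2 = -24  ->  a_4 = -2
  x^3: 20 a_5 + 7 a_3 = 0  ->  20 a_5 = -7 a_3 = 35/3  ->  a_5 = 7/12
Truncated series: y(x) = -2 + 2 x + 4 x^2 - (5/3) x^3 - 2 x^4 + (7/12) x^5 + O(x^6).

a_0 = -2; a_1 = 2; a_2 = 4; a_3 = -5/3; a_4 = -2; a_5 = 7/12


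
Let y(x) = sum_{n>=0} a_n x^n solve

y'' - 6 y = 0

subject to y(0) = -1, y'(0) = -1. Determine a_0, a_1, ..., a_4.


Ansatz: y(x) = sum_{n>=0} a_n x^n, so y'(x) = sum_{n>=1} n a_n x^(n-1) and y''(x) = sum_{n>=2} n(n-1) a_n x^(n-2).
Substitute into P(x) y'' + Q(x) y' + R(x) y = 0 with P(x) = 1, Q(x) = 0, R(x) = -6, and match powers of x.
Initial conditions: a_0 = -1, a_1 = -1.
Setting the coefficient of each power of x to zero and solving order by order (substituting the coefficients already found):
  x^0: 2 a_2 - 6 a_0 = 0  ->  2 a_2 = 6 a_0 = -6  ->  a_2 = -3
  x^1: 6 a_3 - 6 a_1 = 0  ->  6 a_3 = 6 a_1 = -6  ->  a_3 = -1
  x^2: 12 a_4 - 6 a_2 = 0  ->  12 a_4 = 6 a_2 = -18  ->  a_4 = -3/2
Truncated series: y(x) = -1 - x - 3 x^2 - x^3 - (3/2) x^4 + O(x^5).

a_0 = -1; a_1 = -1; a_2 = -3; a_3 = -1; a_4 = -3/2


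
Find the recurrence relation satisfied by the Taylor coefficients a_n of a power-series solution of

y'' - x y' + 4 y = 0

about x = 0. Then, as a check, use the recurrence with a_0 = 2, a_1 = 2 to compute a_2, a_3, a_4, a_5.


Substitute y = sum_n a_n x^n.
y''(x) has coefficient (n+2)(n+1) a_{n+2} at x^n;
-x y'(x) has coefficient -n a_n at x^n (shift);
4 y(x) has coefficient 4 a_n at x^n.
Matching x^n: (n+2)(n+1) a_{n+2} + (-n + 4) a_n = 0.
Thus a_{n+2} = (n - 4) / ((n+1)(n+2)) * a_n.

Check with a_0 = 2, a_1 = 2 (apply the recurrence for n = 0, 1, 2, 3): a_0 = 2, a_1 = 2, a_2 = -4, a_3 = -1, a_4 = 2/3, a_5 = 1/20.

a_(n+2) = (n - 4) / ((n+1)(n+2)) * a_n; check: a_0 = 2, a_1 = 2, a_2 = -4, a_3 = -1, a_4 = 2/3, a_5 = 1/20


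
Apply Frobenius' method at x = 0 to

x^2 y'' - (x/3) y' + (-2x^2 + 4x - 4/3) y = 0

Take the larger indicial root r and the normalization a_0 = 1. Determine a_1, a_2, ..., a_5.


Write in Frobenius form y'' + (p(x)/x) y' + (q(x)/x^2) y = 0:
  p(x) = -1/3,  q(x) = -2x^2 + 4x - 4/3.
Indicial equation: r(r-1) + (-1/3) r + (-4/3) = 0 -> roots r_1 = 2, r_2 = -2/3.
Take r = r_1 = 2. Let y(x) = x^r sum_{n>=0} a_n x^n with a_0 = 1.
Substitute y = x^r sum a_n x^n and match x^{r+n}. The recurrence is
  D(n) a_n + 4 a_{n-1} - 2 a_{n-2} = 0,  where D(n) = (r+n)(r+n-1) + (-1/3)(r+n) + (-4/3).
  a_n = [-4 a_{n-1} + 2 a_{n-2}] / D(n).
Since the indicial polynomial factors as (r - r_1)(r - r_2), D(n) = (r_1 + n - r_1)(r_1 + n - r_2) = n(n + 8/3).
Evaluating step by step (a_0 = 1):
  n = 1: D(1) = 1(1 + 8/3) = 11/3; numerator = -4(1) = -4; a_1 = (-4)/(11/3) = -12/11
  n = 2: D(2) = 2(2 + 8/3) = 28/3; numerator = -4(-12/11) + 2(1) = 70/11; a_2 = (70/11)/(28/3) = 15/22
  n = 3: D(3) = 3(3 + 8/3) = 17; numerator = -4(15/22) + 2(-12/11) = -54/11; a_3 = (-54/11)/(17) = -54/187
  n = 4: D(4) = 4(4 + 8/3) = 80/3; numerator = -4(-54/187) + 2(15/22) = 471/187; a_4 = (471/187)/(80/3) = 1413/14960
  n = 5: D(5) = 5(5 + 8/3) = 115/3; numerator = -4(1413/14960) + 2(-54/187) = -3573/3740; a_5 = (-3573/3740)/(115/3) = -10719/430100

r = 2; a_0 = 1; a_1 = -12/11; a_2 = 15/22; a_3 = -54/187; a_4 = 1413/14960; a_5 = -10719/430100


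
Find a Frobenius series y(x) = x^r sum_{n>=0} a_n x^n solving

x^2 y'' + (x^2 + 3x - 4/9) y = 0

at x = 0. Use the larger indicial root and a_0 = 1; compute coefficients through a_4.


Write in Frobenius form y'' + (p(x)/x) y' + (q(x)/x^2) y = 0:
  p(x) = 0,  q(x) = x^2 + 3x - 4/9.
Indicial equation: r(r-1) + (0) r + (-4/9) = 0 -> roots r_1 = 4/3, r_2 = -1/3.
Take r = r_1 = 4/3. Let y(x) = x^r sum_{n>=0} a_n x^n with a_0 = 1.
Substitute y = x^r sum a_n x^n and match x^{r+n}. The recurrence is
  D(n) a_n + 3 a_{n-1} + 1 a_{n-2} = 0,  where D(n) = (r+n)(r+n-1) + (0)(r+n) + (-4/9).
  a_n = [-3 a_{n-1} - 1 a_{n-2}] / D(n).
Since the indicial polynomial factors as (r - r_1)(r - r_2), D(n) = (r_1 + n - r_1)(r_1 + n - r_2) = n(n + 5/3).
Evaluating step by step (a_0 = 1):
  n = 1: D(1) = 1(1 + 5/3) = 8/3; numerator = -3(1) = -3; a_1 = (-3)/(8/3) = -9/8
  n = 2: D(2) = 2(2 + 5/3) = 22/3; numerator = -3(-9/8) - 1(1) = 19/8; a_2 = (19/8)/(22/3) = 57/176
  n = 3: D(3) = 3(3 + 5/3) = 14; numerator = -3(57/176) - 1(-9/8) = 27/176; a_3 = (27/176)/(14) = 27/2464
  n = 4: D(4) = 4(4 + 5/3) = 68/3; numerator = -3(27/2464) - 1(57/176) = -879/2464; a_4 = (-879/2464)/(68/3) = -2637/167552

r = 4/3; a_0 = 1; a_1 = -9/8; a_2 = 57/176; a_3 = 27/2464; a_4 = -2637/167552


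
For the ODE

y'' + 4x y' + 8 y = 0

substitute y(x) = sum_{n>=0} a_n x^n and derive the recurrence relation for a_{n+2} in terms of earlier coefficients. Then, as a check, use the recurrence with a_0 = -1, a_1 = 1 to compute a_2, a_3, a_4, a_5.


Substitute y = sum_n a_n x^n.
y''(x) has coefficient (n+2)(n+1) a_{n+2} at x^n;
4 x y'(x) has coefficient 4 n a_n at x^n (shift);
8 y(x) has coefficient 8 a_n at x^n.
Matching x^n: (n+2)(n+1) a_{n+2} + (4n + 8) a_n = 0.
Thus a_{n+2} = (-4n - 8) / ((n+1)(n+2)) * a_n.

Check with a_0 = -1, a_1 = 1 (apply the recurrence for n = 0, 1, 2, 3): a_0 = -1, a_1 = 1, a_2 = 4, a_3 = -2, a_4 = -16/3, a_5 = 2.

a_(n+2) = (-4n - 8) / ((n+1)(n+2)) * a_n; check: a_0 = -1, a_1 = 1, a_2 = 4, a_3 = -2, a_4 = -16/3, a_5 = 2


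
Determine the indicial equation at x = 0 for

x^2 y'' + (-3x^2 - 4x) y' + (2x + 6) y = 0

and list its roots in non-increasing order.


Divide by x^2 to reach normal form y'' + P_1(x) y' + P_2(x) y = 0 with P_1(x) = -3 - 4/x and P_2(x) = 2/x + 6/x^2.
x = 0 is a singular point because the y'-coefficient -3 - 4/x has a pole at x = 0 and the y-coefficient 2/x + 6/x^2 has a pole at x = 0.
It is a regular singular point because x P_1(x) = p(x) = -3x - 4 and x^2 P_2(x) = q(x) = 2x + 6 are polynomials, hence analytic at x = 0.
p(0) = -4,  q(0) = 6.
Indicial equation: r(r-1) + p(0) r + q(0) = 0, i.e. r^2 + (p(0) - 1) r + q(0) = 0, i.e. r^2 - 5 r + 6 = 0.
Discriminant: (-5)^2 - 4(6) = 1, so r = (5 ± 1)/2.
Solving: r_1 = 3, r_2 = 2.

indicial: r^2 - 5 r + 6 = 0; roots r_1 = 3, r_2 = 2


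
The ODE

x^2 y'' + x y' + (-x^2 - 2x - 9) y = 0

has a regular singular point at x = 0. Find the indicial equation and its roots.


Divide by x^2 to reach normal form y'' + P_1(x) y' + P_2(x) y = 0 with P_1(x) = 1/x and P_2(x) = -1 - 2/x - 9/x^2.
x = 0 is a singular point because the y'-coefficient 1/x has a pole at x = 0 and the y-coefficient -1 - 2/x - 9/x^2 has a pole at x = 0.
It is a regular singular point because x P_1(x) = p(x) = 1 and x^2 P_2(x) = q(x) = -x^2 - 2x - 9 are polynomials, hence analytic at x = 0.
p(0) = 1,  q(0) = -9.
Indicial equation: r(r-1) + p(0) r + q(0) = 0, i.e. r^2 + (p(0) - 1) r + q(0) = 0, i.e. r^2 - 9 = 0.
Discriminant: (0)^2 - 4(-9) = 36, so r = (0 ± 6)/2.
Solving: r_1 = 3, r_2 = -3.

indicial: r^2 - 9 = 0; roots r_1 = 3, r_2 = -3


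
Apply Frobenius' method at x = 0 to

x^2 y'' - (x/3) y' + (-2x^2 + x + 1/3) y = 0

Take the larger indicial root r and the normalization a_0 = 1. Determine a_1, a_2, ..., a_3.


Write in Frobenius form y'' + (p(x)/x) y' + (q(x)/x^2) y = 0:
  p(x) = -1/3,  q(x) = -2x^2 + x + 1/3.
Indicial equation: r(r-1) + (-1/3) r + (1/3) = 0 -> roots r_1 = 1, r_2 = 1/3.
Take r = r_1 = 1. Let y(x) = x^r sum_{n>=0} a_n x^n with a_0 = 1.
Substitute y = x^r sum a_n x^n and match x^{r+n}. The recurrence is
  D(n) a_n + 1 a_{n-1} - 2 a_{n-2} = 0,  where D(n) = (r+n)(r+n-1) + (-1/3)(r+n) + (1/3).
  a_n = [-1 a_{n-1} + 2 a_{n-2}] / D(n).
Since the indicial polynomial factors as (r - r_1)(r - r_2), D(n) = (r_1 + n - r_1)(r_1 + n - r_2) = n(n + 2/3).
Evaluating step by step (a_0 = 1):
  n = 1: D(1) = 1(1 + 2/3) = 5/3; numerator = -1(1) = -1; a_1 = (-1)/(5/3) = -3/5
  n = 2: D(2) = 2(2 + 2/3) = 16/3; numerator = -1(-3/5) + 2(1) = 13/5; a_2 = (13/5)/(16/3) = 39/80
  n = 3: D(3) = 3(3 + 2/3) = 11; numerator = -1(39/80) + 2(-3/5) = -27/16; a_3 = (-27/16)/(11) = -27/176

r = 1; a_0 = 1; a_1 = -3/5; a_2 = 39/80; a_3 = -27/176


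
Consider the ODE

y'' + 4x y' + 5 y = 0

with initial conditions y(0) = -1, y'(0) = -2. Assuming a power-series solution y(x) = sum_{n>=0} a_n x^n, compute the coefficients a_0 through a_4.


Ansatz: y(x) = sum_{n>=0} a_n x^n, so y'(x) = sum_{n>=1} n a_n x^(n-1) and y''(x) = sum_{n>=2} n(n-1) a_n x^(n-2).
Substitute into P(x) y'' + Q(x) y' + R(x) y = 0 with P(x) = 1, Q(x) = 4x, R(x) = 5, and match powers of x.
Initial conditions: a_0 = -1, a_1 = -2.
Setting the coefficient of each power of x to zero and solving order by order (substituting the coefficients already found):
  x^0: 2 a_2 + 5 a_0 = 0  ->  2 a_2 = -5 a_0 = 5  ->  a_2 = 5/2
  x^1: 6 a_3 + 9 a_1 = 0  ->  6 a_3 = -9 a_1 = 18  ->  a_3 = 3
  x^2: 12 a_4 + 13 a_2 = 0  ->  12 a_4 = -13 a_2 = -65/2  ->  a_4 = -65/24
Truncated series: y(x) = -1 - 2 x + (5/2) x^2 + 3 x^3 - (65/24) x^4 + O(x^5).

a_0 = -1; a_1 = -2; a_2 = 5/2; a_3 = 3; a_4 = -65/24


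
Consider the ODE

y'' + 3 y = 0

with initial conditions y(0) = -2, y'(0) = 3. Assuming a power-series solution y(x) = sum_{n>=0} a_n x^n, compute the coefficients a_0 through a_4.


Ansatz: y(x) = sum_{n>=0} a_n x^n, so y'(x) = sum_{n>=1} n a_n x^(n-1) and y''(x) = sum_{n>=2} n(n-1) a_n x^(n-2).
Substitute into P(x) y'' + Q(x) y' + R(x) y = 0 with P(x) = 1, Q(x) = 0, R(x) = 3, and match powers of x.
Initial conditions: a_0 = -2, a_1 = 3.
Setting the coefficient of each power of x to zero and solving order by order (substituting the coefficients already found):
  x^0: 2 a_2 + 3 a_0 = 0  ->  2 a_2 = -3 a_0 = 6  ->  a_2 = 3
  x^1: 6 a_3 + 3 a_1 = 0  ->  6 a_3 = -3 a_1 = -9  ->  a_3 = -3/2
  x^2: 12 a_4 + 3 a_2 = 0  ->  12 a_4 = -3 a_2 = -9  ->  a_4 = -3/4
Truncated series: y(x) = -2 + 3 x + 3 x^2 - (3/2) x^3 - (3/4) x^4 + O(x^5).

a_0 = -2; a_1 = 3; a_2 = 3; a_3 = -3/2; a_4 = -3/4


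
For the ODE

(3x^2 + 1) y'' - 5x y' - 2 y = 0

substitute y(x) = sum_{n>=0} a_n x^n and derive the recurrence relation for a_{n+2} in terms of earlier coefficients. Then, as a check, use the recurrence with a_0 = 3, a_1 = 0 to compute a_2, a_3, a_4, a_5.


Substitute y = sum_n a_n x^n.
(1 + 3 x^2) y'' contributes (n+2)(n+1) a_{n+2} + 3 n(n-1) a_n at x^n.
-5 x y'(x) contributes -5 n a_n at x^n.
-2 y(x) contributes -2 a_n at x^n.
Matching x^n: (n+2)(n+1) a_{n+2} + (3 n(n-1) - 5 n - 2) a_n = 0.
Thus a_{n+2} = (-3 n(n-1) + 5 n + 2) / ((n+1)(n+2)) * a_n.

Check with a_0 = 3, a_1 = 0 (apply the recurrence for n = 0, 1, 2, 3): a_0 = 3, a_1 = 0, a_2 = 3, a_3 = 0, a_4 = 3/2, a_5 = 0.

a_(n+2) = (-3 n(n-1) + 5 n + 2) / ((n+1)(n+2)) * a_n; check: a_0 = 3, a_1 = 0, a_2 = 3, a_3 = 0, a_4 = 3/2, a_5 = 0


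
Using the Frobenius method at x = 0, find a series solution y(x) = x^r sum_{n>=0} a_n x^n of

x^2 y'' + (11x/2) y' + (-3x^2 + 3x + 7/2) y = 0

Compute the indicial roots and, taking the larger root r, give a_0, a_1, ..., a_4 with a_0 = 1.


Write in Frobenius form y'' + (p(x)/x) y' + (q(x)/x^2) y = 0:
  p(x) = 11/2,  q(x) = -3x^2 + 3x + 7/2.
Indicial equation: r(r-1) + (11/2) r + (7/2) = 0 -> roots r_1 = -1, r_2 = -7/2.
Take r = r_1 = -1. Let y(x) = x^r sum_{n>=0} a_n x^n with a_0 = 1.
Substitute y = x^r sum a_n x^n and match x^{r+n}. The recurrence is
  D(n) a_n + 3 a_{n-1} - 3 a_{n-2} = 0,  where D(n) = (r+n)(r+n-1) + (11/2)(r+n) + (7/2).
  a_n = [-3 a_{n-1} + 3 a_{n-2}] / D(n).
Since the indicial polynomial factors as (r - r_1)(r - r_2), D(n) = (r_1 + n - r_1)(r_1 + n - r_2) = n(n + 5/2).
Evaluating step by step (a_0 = 1):
  n = 1: D(1) = 1(1 + 5/2) = 7/2; numerator = -3(1) = -3; a_1 = (-3)/(7/2) = -6/7
  n = 2: D(2) = 2(2 + 5/2) = 9; numerator = -3(-6/7) + 3(1) = 39/7; a_2 = (39/7)/(9) = 13/21
  n = 3: D(3) = 3(3 + 5/2) = 33/2; numerator = -3(13/21) + 3(-6/7) = -31/7; a_3 = (-31/7)/(33/2) = -62/231
  n = 4: D(4) = 4(4 + 5/2) = 26; numerator = -3(-62/231) + 3(13/21) = 205/77; a_4 = (205/77)/(26) = 205/2002

r = -1; a_0 = 1; a_1 = -6/7; a_2 = 13/21; a_3 = -62/231; a_4 = 205/2002


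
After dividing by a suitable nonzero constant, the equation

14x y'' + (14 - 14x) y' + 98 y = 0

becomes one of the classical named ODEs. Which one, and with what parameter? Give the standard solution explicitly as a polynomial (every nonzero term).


All three coefficients share the factor 14; dividing through by 14 gives  x y'' + (1 - x) y' + 7 y = 0.
This matches the Laguerre equation x y'' + (1 - x) y' + n y = 0 with n = 7; the polynomial solution is L_7(x).
With y = sum_k a_k x^k, matching x^k gives (k+1)k a_{k+1} + (k+1) a_{k+1} - k a_k + n a_k = 0, i.e. (k+1)^2 a_{k+1} = (k - n) a_k = (k - 7) a_k. The right side vanishes at k = 7, so the series terminates at degree 7.
Standard normalization L_n(0) = 1 gives a_0 = 1. Work upward with a_{k+1} = (k - 7) a_k / (k+1)^2:
  a_1 = (0 - 7)(1) / 1^2 = -7/1 = -7
  a_2 = (1 - 7)(-7) / 2^2 = 42/4 = 21/2
  a_3 = (2 - 7)(21/2) / 3^2 = (-105/2)/9 = -35/6
  a_4 = (3 - 7)(-35/6) / 4^2 = (70/3)/16 = 35/24
  a_5 = (4 - 7)(35/24) / 5^2 = (-35/8)/25 = -7/40
  a_6 = (5 - 7)(-7/40) / 6^2 = (7/20)/36 = 7/720
  a_7 = (6 - 7)(7/720) / 7^2 = (-7/720)/49 = -1/5040
Hence L_7(x) = -x^7/5040 + 7 x^6/720 - 7 x^5/40 + 35 x^4/24 - 35 x^3/6 + 21 x^2/2 - 7 x + 1.

L_7(x); series = -x^7/5040 + 7 x^6/720 - 7 x^5/40 + 35 x^4/24 - 35 x^3/6 + 21 x^2/2 - 7 x + 1


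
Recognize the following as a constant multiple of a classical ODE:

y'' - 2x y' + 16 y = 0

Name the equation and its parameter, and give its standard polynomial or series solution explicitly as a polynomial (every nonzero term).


The equation is already in a standard form:  y'' - 2x y' + 16 y = 0.
This matches the Hermite equation y'' - 2x y' + 2n y = 0 with 2n = 16, so n = 8; the polynomial solution is H_8(x).
With y = sum_k a_k x^k, matching x^k gives (k+2)(k+1) a_{k+2} = 2(k - n) a_k = 2(k - 8) a_k. The right side vanishes at k = 8, so the series with the parity of 8 terminates at degree 8.
Standard normalization: leading coefficient of H_n is 2^n, so a_8 = 2^8 = 256. Work downward with a_k = (k+1)(k+2) a_{k+2} / (2(k - n)):
  a_6 = (7)(8)(256) / (2(6 - 8)) = 14336/(-4) = -3584
  a_4 = (5)(6)(-3584) / (2(4 - 8)) = -107520/(-8) = 13440
  a_2 = (3)(4)(13440) / (2(2 - 8)) = 161280/(-12) = -13440
  a_0 = (1)(2)(-13440) / (2(0 - 8)) = -26880/(-16) = 1680
Hence H_8(x) = 256 x^8 - 3584 x^6 + 13440 x^4 - 13440 x^2 + 1680.

H_8(x); series = 256 x^8 - 3584 x^6 + 13440 x^4 - 13440 x^2 + 1680


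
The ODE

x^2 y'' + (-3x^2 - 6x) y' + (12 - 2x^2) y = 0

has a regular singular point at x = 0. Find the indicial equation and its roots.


Divide by x^2 to reach normal form y'' + P_1(x) y' + P_2(x) y = 0 with P_1(x) = -3 - 6/x and P_2(x) = -2 + 12/x^2.
x = 0 is a singular point because the y'-coefficient -3 - 6/x has a pole at x = 0 and the y-coefficient -2 + 12/x^2 has a pole at x = 0.
It is a regular singular point because x P_1(x) = p(x) = -3x - 6 and x^2 P_2(x) = q(x) = 12 - 2x^2 are polynomials, hence analytic at x = 0.
p(0) = -6,  q(0) = 12.
Indicial equation: r(r-1) + p(0) r + q(0) = 0, i.e. r^2 + (p(0) - 1) r + q(0) = 0, i.e. r^2 - 7 r + 12 = 0.
Discriminant: (-7)^2 - 4(12) = 1, so r = (7 ± 1)/2.
Solving: r_1 = 4, r_2 = 3.

indicial: r^2 - 7 r + 12 = 0; roots r_1 = 4, r_2 = 3


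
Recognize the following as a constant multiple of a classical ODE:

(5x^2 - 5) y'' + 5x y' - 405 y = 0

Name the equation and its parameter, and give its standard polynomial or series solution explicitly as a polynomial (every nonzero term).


All three coefficients share the factor -5; dividing through by -5 gives  (1 - x^2) y'' - x y' + 81 y = 0.
This matches the Chebyshev equation (1 - x^2) y'' - x y' + n^2 y = 0 (note the -x y' term, not -2x y') with n^2 = 81, so n = 9; the polynomial solution is T_9(x).
With y = sum_k a_k x^k, matching x^k gives (k+2)(k+1) a_{k+2} = (k^2 - n^2) a_k = (k - 9)(k + 9) a_k. The right side vanishes at k = 9, so the series with the parity of 9 terminates at degree 9.
Standard normalization: leading coefficient of T_n is 2^(n-1), so a_9 = 2^8 = 256. Work downward with a_k = (k+1)(k+2) a_{k+2} / ((k - 9)(k + 9)):
  a_7 = (8)(9)(256) / ((7 - 9)(7 + 9)) = 18432/(-32) = -576
  a_5 = (6)(7)(-576) / ((5 - 9)(5 + 9)) = -24192/(-56) = 432
  a_3 = (4)(5)(432) / ((3 - 9)(3 + 9)) = 8640/(-72) = -120
  a_1 = (2)(3)(-120) / ((1 - 9)(1 + 9)) = -720/(-80) = 9
Hence T_9(x) = 256 x^9 - 576 x^7 + 432 x^5 - 120 x^3 + 9 x.

T_9(x); series = 256 x^9 - 576 x^7 + 432 x^5 - 120 x^3 + 9 x


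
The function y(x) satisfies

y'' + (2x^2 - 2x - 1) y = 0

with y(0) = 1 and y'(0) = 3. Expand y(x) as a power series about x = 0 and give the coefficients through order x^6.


Ansatz: y(x) = sum_{n>=0} a_n x^n, so y'(x) = sum_{n>=1} n a_n x^(n-1) and y''(x) = sum_{n>=2} n(n-1) a_n x^(n-2).
Substitute into P(x) y'' + Q(x) y' + R(x) y = 0 with P(x) = 1, Q(x) = 0, R(x) = 2x^2 - 2x - 1, and match powers of x.
Initial conditions: a_0 = 1, a_1 = 3.
Setting the coefficient of each power of x to zero and solving order by order (substituting the coefficients already found):
  x^0: 2 a_2 - a_0 = 0  ->  2 a_2 = a_0 = 1  ->  a_2 = 1/2
  x^1: 6 a_3 - a_1 - 2 a_0 = 0  ->  6 a_3 = a_1 + 2 a_0 = 5  ->  a_3 = 5/6
  x^2: 12 a_4 - a_2 - 2 a_1 + 2 a_0 = 0  ->  12 a_4 = a_2 + 2 a_1 - 2 a_0 = 9/2  ->  a_4 = 3/8
  x^3: 20 a_5 - a_3 - 2 a_2 + 2 a_1 = 0  ->  20 a_5 = a_3 + 2 a_2 - 2 a_1 = -25/6  ->  a_5 = -5/24
  x^4: 30 a_6 - a_4 - 2 a_3 + 2 a_2 = 0  ->  30 a_6 = a_4 + 2 a_3 - 2 a_2 = 25/24  ->  a_6 = 5/144
Truncated series: y(x) = 1 + 3 x + (1/2) x^2 + (5/6) x^3 + (3/8) x^4 - (5/24) x^5 + (5/144) x^6 + O(x^7).

a_0 = 1; a_1 = 3; a_2 = 1/2; a_3 = 5/6; a_4 = 3/8; a_5 = -5/24; a_6 = 5/144


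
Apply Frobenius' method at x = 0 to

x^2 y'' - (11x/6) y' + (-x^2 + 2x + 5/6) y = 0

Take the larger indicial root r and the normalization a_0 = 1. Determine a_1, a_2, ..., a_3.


Write in Frobenius form y'' + (p(x)/x) y' + (q(x)/x^2) y = 0:
  p(x) = -11/6,  q(x) = -x^2 + 2x + 5/6.
Indicial equation: r(r-1) + (-11/6) r + (5/6) = 0 -> roots r_1 = 5/2, r_2 = 1/3.
Take r = r_1 = 5/2. Let y(x) = x^r sum_{n>=0} a_n x^n with a_0 = 1.
Substitute y = x^r sum a_n x^n and match x^{r+n}. The recurrence is
  D(n) a_n + 2 a_{n-1} - 1 a_{n-2} = 0,  where D(n) = (r+n)(r+n-1) + (-11/6)(r+n) + (5/6).
  a_n = [-2 a_{n-1} + 1 a_{n-2}] / D(n).
Since the indicial polynomial factors as (r - r_1)(r - r_2), D(n) = (r_1 + n - r_1)(r_1 + n - r_2) = n(n + 13/6).
Evaluating step by step (a_0 = 1):
  n = 1: D(1) = 1(1 + 13/6) = 19/6; numerator = -2(1) = -2; a_1 = (-2)/(19/6) = -12/19
  n = 2: D(2) = 2(2 + 13/6) = 25/3; numerator = -2(-12/19) + 1(1) = 43/19; a_2 = (43/19)/(25/3) = 129/475
  n = 3: D(3) = 3(3 + 13/6) = 31/2; numerator = -2(129/475) + 1(-12/19) = -558/475; a_3 = (-558/475)/(31/2) = -36/475

r = 5/2; a_0 = 1; a_1 = -12/19; a_2 = 129/475; a_3 = -36/475


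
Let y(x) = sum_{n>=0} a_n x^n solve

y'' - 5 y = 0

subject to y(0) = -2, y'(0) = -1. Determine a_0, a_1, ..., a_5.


Ansatz: y(x) = sum_{n>=0} a_n x^n, so y'(x) = sum_{n>=1} n a_n x^(n-1) and y''(x) = sum_{n>=2} n(n-1) a_n x^(n-2).
Substitute into P(x) y'' + Q(x) y' + R(x) y = 0 with P(x) = 1, Q(x) = 0, R(x) = -5, and match powers of x.
Initial conditions: a_0 = -2, a_1 = -1.
Setting the coefficient of each power of x to zero and solving order by order (substituting the coefficients already found):
  x^0: 2 a_2 - 5 a_0 = 0  ->  2 a_2 = 5 a_0 = -10  ->  a_2 = -5
  x^1: 6 a_3 - 5 a_1 = 0  ->  6 a_3 = 5 a_1 = -5  ->  a_3 = -5/6
  x^2: 12 a_4 - 5 a_2 = 0  ->  12 a_4 = 5 a_2 = -25  ->  a_4 = -25/12
  x^3: 20 a_5 - 5 a_3 = 0  ->  20 a_5 = 5 a_3 = -25/6  ->  a_5 = -5/24
Truncated series: y(x) = -2 - x - 5 x^2 - (5/6) x^3 - (25/12) x^4 - (5/24) x^5 + O(x^6).

a_0 = -2; a_1 = -1; a_2 = -5; a_3 = -5/6; a_4 = -25/12; a_5 = -5/24


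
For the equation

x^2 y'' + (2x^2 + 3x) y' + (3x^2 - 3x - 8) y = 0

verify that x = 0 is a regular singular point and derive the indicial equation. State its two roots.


Divide by x^2 to reach normal form y'' + P_1(x) y' + P_2(x) y = 0 with P_1(x) = 2 + 3/x and P_2(x) = 3 - 3/x - 8/x^2.
x = 0 is a singular point because the y'-coefficient 2 + 3/x has a pole at x = 0 and the y-coefficient 3 - 3/x - 8/x^2 has a pole at x = 0.
It is a regular singular point because x P_1(x) = p(x) = 2x + 3 and x^2 P_2(x) = q(x) = 3x^2 - 3x - 8 are polynomials, hence analytic at x = 0.
p(0) = 3,  q(0) = -8.
Indicial equation: r(r-1) + p(0) r + q(0) = 0, i.e. r^2 + (p(0) - 1) r + q(0) = 0, i.e. r^2 + 2 r - 8 = 0.
Discriminant: (2)^2 - 4(-8) = 36, so r = (-2 ± 6)/2.
Solving: r_1 = 2, r_2 = -4.

indicial: r^2 + 2 r - 8 = 0; roots r_1 = 2, r_2 = -4


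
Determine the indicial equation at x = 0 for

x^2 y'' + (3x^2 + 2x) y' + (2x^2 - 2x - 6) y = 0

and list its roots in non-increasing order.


Divide by x^2 to reach normal form y'' + P_1(x) y' + P_2(x) y = 0 with P_1(x) = 3 + 2/x and P_2(x) = 2 - 2/x - 6/x^2.
x = 0 is a singular point because the y'-coefficient 3 + 2/x has a pole at x = 0 and the y-coefficient 2 - 2/x - 6/x^2 has a pole at x = 0.
It is a regular singular point because x P_1(x) = p(x) = 3x + 2 and x^2 P_2(x) = q(x) = 2x^2 - 2x - 6 are polynomials, hence analytic at x = 0.
p(0) = 2,  q(0) = -6.
Indicial equation: r(r-1) + p(0) r + q(0) = 0, i.e. r^2 + (p(0) - 1) r + q(0) = 0, i.e. r^2 + 1 r - 6 = 0.
Discriminant: (1)^2 - 4(-6) = 25, so r = (-1 ± 5)/2.
Solving: r_1 = 2, r_2 = -3.

indicial: r^2 + 1 r - 6 = 0; roots r_1 = 2, r_2 = -3


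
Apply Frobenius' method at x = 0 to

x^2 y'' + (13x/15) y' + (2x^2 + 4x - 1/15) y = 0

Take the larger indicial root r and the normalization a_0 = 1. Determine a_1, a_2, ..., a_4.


Write in Frobenius form y'' + (p(x)/x) y' + (q(x)/x^2) y = 0:
  p(x) = 13/15,  q(x) = 2x^2 + 4x - 1/15.
Indicial equation: r(r-1) + (13/15) r + (-1/15) = 0 -> roots r_1 = 1/3, r_2 = -1/5.
Take r = r_1 = 1/3. Let y(x) = x^r sum_{n>=0} a_n x^n with a_0 = 1.
Substitute y = x^r sum a_n x^n and match x^{r+n}. The recurrence is
  D(n) a_n + 4 a_{n-1} + 2 a_{n-2} = 0,  where D(n) = (r+n)(r+n-1) + (13/15)(r+n) + (-1/15).
  a_n = [-4 a_{n-1} - 2 a_{n-2}] / D(n).
Since the indicial polynomial factors as (r - r_1)(r - r_2), D(n) = (r_1 + n - r_1)(r_1 + n - r_2) = n(n + 8/15).
Evaluating step by step (a_0 = 1):
  n = 1: D(1) = 1(1 + 8/15) = 23/15; numerator = -4(1) = -4; a_1 = (-4)/(23/15) = -60/23
  n = 2: D(2) = 2(2 + 8/15) = 76/15; numerator = -4(-60/23) - 2(1) = 194/23; a_2 = (194/23)/(76/15) = 1455/874
  n = 3: D(3) = 3(3 + 8/15) = 53/5; numerator = -4(1455/874) - 2(-60/23) = -630/437; a_3 = (-630/437)/(53/5) = -3150/23161
  n = 4: D(4) = 4(4 + 8/15) = 272/15; numerator = -4(-3150/23161) - 2(1455/874) = -2805/1007; a_4 = (-2805/1007)/(272/15) = -2475/16112

r = 1/3; a_0 = 1; a_1 = -60/23; a_2 = 1455/874; a_3 = -3150/23161; a_4 = -2475/16112


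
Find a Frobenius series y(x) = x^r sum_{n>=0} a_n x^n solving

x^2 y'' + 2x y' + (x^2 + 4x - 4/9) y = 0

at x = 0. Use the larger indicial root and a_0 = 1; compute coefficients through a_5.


Write in Frobenius form y'' + (p(x)/x) y' + (q(x)/x^2) y = 0:
  p(x) = 2,  q(x) = x^2 + 4x - 4/9.
Indicial equation: r(r-1) + (2) r + (-4/9) = 0 -> roots r_1 = 1/3, r_2 = -4/3.
Take r = r_1 = 1/3. Let y(x) = x^r sum_{n>=0} a_n x^n with a_0 = 1.
Substitute y = x^r sum a_n x^n and match x^{r+n}. The recurrence is
  D(n) a_n + 4 a_{n-1} + 1 a_{n-2} = 0,  where D(n) = (r+n)(r+n-1) + (2)(r+n) + (-4/9).
  a_n = [-4 a_{n-1} - 1 a_{n-2}] / D(n).
Since the indicial polynomial factors as (r - r_1)(r - r_2), D(n) = (r_1 + n - r_1)(r_1 + n - r_2) = n(n + 5/3).
Evaluating step by step (a_0 = 1):
  n = 1: D(1) = 1(1 + 5/3) = 8/3; numerator = -4(1) = -4; a_1 = (-4)/(8/3) = -3/2
  n = 2: D(2) = 2(2 + 5/3) = 22/3; numerator = -4(-3/2) - 1(1) = 5; a_2 = (5)/(22/3) = 15/22
  n = 3: D(3) = 3(3 + 5/3) = 14; numerator = -4(15/22) - 1(-3/2) = -27/22; a_3 = (-27/22)/(14) = -27/308
  n = 4: D(4) = 4(4 + 5/3) = 68/3; numerator = -4(-27/308) - 1(15/22) = -51/154; a_4 = (-51/154)/(68/3) = -9/616
  n = 5: D(5) = 5(5 + 5/3) = 100/3; numerator = -4(-9/616) - 1(-27/308) = 45/308; a_5 = (45/308)/(100/3) = 27/6160

r = 1/3; a_0 = 1; a_1 = -3/2; a_2 = 15/22; a_3 = -27/308; a_4 = -9/616; a_5 = 27/6160


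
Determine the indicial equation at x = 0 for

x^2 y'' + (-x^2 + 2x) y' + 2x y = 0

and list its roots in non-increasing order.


Divide by x^2 to reach normal form y'' + P_1(x) y' + P_2(x) y = 0 with P_1(x) = -1 + 2/x and P_2(x) = 2/x.
x = 0 is a singular point because the y'-coefficient -1 + 2/x has a pole at x = 0 and the y-coefficient 2/x has a pole at x = 0.
It is a regular singular point because x P_1(x) = p(x) = 2 - x and x^2 P_2(x) = q(x) = 2x are polynomials, hence analytic at x = 0.
p(0) = 2,  q(0) = 0.
Indicial equation: r(r-1) + p(0) r + q(0) = 0, i.e. r^2 + (p(0) - 1) r + q(0) = 0, i.e. r^2 + 1 r = 0.
Discriminant: (1)^2 - 4(0) = 1, so r = (-1 ± 1)/2.
Solving: r_1 = 0, r_2 = -1.

indicial: r^2 + 1 r = 0; roots r_1 = 0, r_2 = -1


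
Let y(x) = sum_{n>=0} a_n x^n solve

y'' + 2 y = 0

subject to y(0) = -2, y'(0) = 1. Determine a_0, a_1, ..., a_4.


Ansatz: y(x) = sum_{n>=0} a_n x^n, so y'(x) = sum_{n>=1} n a_n x^(n-1) and y''(x) = sum_{n>=2} n(n-1) a_n x^(n-2).
Substitute into P(x) y'' + Q(x) y' + R(x) y = 0 with P(x) = 1, Q(x) = 0, R(x) = 2, and match powers of x.
Initial conditions: a_0 = -2, a_1 = 1.
Setting the coefficient of each power of x to zero and solving order by order (substituting the coefficients already found):
  x^0: 2 a_2 + 2 a_0 = 0  ->  2 a_2 = -2 a_0 = 4  ->  a_2 = 2
  x^1: 6 a_3 + 2 a_1 = 0  ->  6 a_3 = -2 a_1 = -2  ->  a_3 = -1/3
  x^2: 12 a_4 + 2 a_2 = 0  ->  12 a_4 = -2 a_2 = -4  ->  a_4 = -1/3
Truncated series: y(x) = -2 + x + 2 x^2 - (1/3) x^3 - (1/3) x^4 + O(x^5).

a_0 = -2; a_1 = 1; a_2 = 2; a_3 = -1/3; a_4 = -1/3


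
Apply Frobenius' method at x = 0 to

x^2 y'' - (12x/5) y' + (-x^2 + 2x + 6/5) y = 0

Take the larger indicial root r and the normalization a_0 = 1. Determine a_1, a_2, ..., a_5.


Write in Frobenius form y'' + (p(x)/x) y' + (q(x)/x^2) y = 0:
  p(x) = -12/5,  q(x) = -x^2 + 2x + 6/5.
Indicial equation: r(r-1) + (-12/5) r + (6/5) = 0 -> roots r_1 = 3, r_2 = 2/5.
Take r = r_1 = 3. Let y(x) = x^r sum_{n>=0} a_n x^n with a_0 = 1.
Substitute y = x^r sum a_n x^n and match x^{r+n}. The recurrence is
  D(n) a_n + 2 a_{n-1} - 1 a_{n-2} = 0,  where D(n) = (r+n)(r+n-1) + (-12/5)(r+n) + (6/5).
  a_n = [-2 a_{n-1} + 1 a_{n-2}] / D(n).
Since the indicial polynomial factors as (r - r_1)(r - r_2), D(n) = (r_1 + n - r_1)(r_1 + n - r_2) = n(n + 13/5).
Evaluating step by step (a_0 = 1):
  n = 1: D(1) = 1(1 + 13/5) = 18/5; numerator = -2(1) = -2; a_1 = (-2)/(18/5) = -5/9
  n = 2: D(2) = 2(2 + 13/5) = 46/5; numerator = -2(-5/9) + 1(1) = 19/9; a_2 = (19/9)/(46/5) = 95/414
  n = 3: D(3) = 3(3 + 13/5) = 84/5; numerator = -2(95/414) + 1(-5/9) = -70/69; a_3 = (-70/69)/(84/5) = -25/414
  n = 4: D(4) = 4(4 + 13/5) = 132/5; numerator = -2(-25/414) + 1(95/414) = 145/414; a_4 = (145/414)/(132/5) = 725/54648
  n = 5: D(5) = 5(5 + 13/5) = 38; numerator = -2(725/54648) + 1(-25/414) = -2375/27324; a_5 = (-2375/27324)/(38) = -125/54648

r = 3; a_0 = 1; a_1 = -5/9; a_2 = 95/414; a_3 = -25/414; a_4 = 725/54648; a_5 = -125/54648


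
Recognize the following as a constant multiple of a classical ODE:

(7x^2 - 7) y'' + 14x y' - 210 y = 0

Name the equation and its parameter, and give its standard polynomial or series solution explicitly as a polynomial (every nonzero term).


All three coefficients share the factor -7; dividing through by -7 gives  (1 - x^2) y'' - 2x y' + 30 y = 0.
This matches the Legendre equation (1 - x^2) y'' - 2x y' + n(n+1) y = 0 (note the -2x y' term) with n(n+1) = 30, so n = 5; the polynomial solution is P_5(x).
With y = sum_k a_k x^k, matching x^k gives (k+2)(k+1) a_{k+2} = [k(k+1) - n(n+1)] a_k = (k - 5)(k + 6) a_k. The right side vanishes at k = 5, so the series with the parity of 5 terminates at degree 5.
Standard normalization (P_n(1) = 1): leading coefficient (2n)!/(2^n (n!)^2) = 3628800/(32*14400) = 63/8, so a_5 = 63/8. Work downward with a_k = (k+1)(k+2) a_{k+2} / ((k - 5)(k + 6)):
  a_3 = (4)(5)(63/8) / ((3 - 5)(3 + 6)) = (315/2)/(-18) = -35/4
  a_1 = (2)(3)(-35/4) / ((1 - 5)(1 + 6)) = (-105/2)/(-28) = 15/8
Hence P_5(x) = 63 x^5/8 - 35 x^3/4 + 15 x/8.

P_5(x); series = 63 x^5/8 - 35 x^3/4 + 15 x/8
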